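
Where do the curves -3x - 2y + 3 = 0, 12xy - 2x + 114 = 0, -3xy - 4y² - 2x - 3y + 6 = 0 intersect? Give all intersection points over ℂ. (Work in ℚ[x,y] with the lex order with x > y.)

Compute a lex Gröbner basis by Buchberger's algorithm.
f_1 = -3x - 2y + 3, LT = x.
f_2 = 12xy - 2x + 114, LT = xy.
f_3 = -3xy - 2x - 4y² - 3y + 6, LT = xy.

S(f_1,f_2): lcm = xy. S = ⅙x + ⅔y² - y - 19/2.
  leading term x: subtract (-1/18)·f_1 from ⅙x + ⅔y² - y - 19/2 → ⅔y² - 10/9y - 28/3
  leading term y²: no divisor's leading term divides it; move ⅔y² to the remainder.
  leading term y: no divisor's leading term divides it; move -10/9y to the remainder.
  leading term 1: no divisor's leading term divides it; move -28/3 to the remainder.
  remainder ⅔y² - 10/9y - 28/3 ≠ 0; add h_4 = ⅔y² - 10/9y - 28/3 to the basis.

S(f_1,f_3): lcm = xy. S = -⅔x - ⅔y² - 2y + 2.
  leading term x: subtract (2/9)·f_1 from -⅔x - ⅔y² - 2y + 2 → -⅔y² - 14/9y + 4/3
  leading term y²: subtract (-1)·h_4 from -⅔y² - 14/9y + 4/3 → -8/3y - 8
  leading term y: no divisor's leading term divides it; move -8/3y to the remainder.
  leading term 1: no divisor's leading term divides it; move -8 to the remainder.
  remainder -8/3y - 8 ≠ 0; add h_5 = -8/3y - 8 to the basis.

The other S-polynomials (S(f_2,f_3), S(f_1,h_4), S(f_2,h_4), S(f_3,h_4), S(f_1,h_5), S(f_2,h_5), S(f_3,h_5), S(h_4,h_5)) all reduce to 0 modulo the current basis, so we have a Gröbner basis.
Inter-reduce: drop elements whose leading term is divisible by another's, tail-reduce, and make monic.
Reduced Gröbner basis: {x - 3, y + 3}.

Since the basis is lex-ordered, y + 3 is univariate in y. Its roots are {-3}. Back-substituting each root into the other basis elements fixes the other coordinates.
  y = -3: the earlier basis element becomes x - 3 = 0, giving x = 3 — point (3, -3).

{(3, -3)}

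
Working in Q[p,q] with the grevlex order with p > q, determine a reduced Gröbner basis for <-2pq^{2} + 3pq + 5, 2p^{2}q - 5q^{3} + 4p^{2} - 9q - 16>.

G = {q^{4} - \tfrac{7}{2}q^{3} + \tfrac{14}{5}p^{2} + \tfrac{9}{5}q^{2} - p - \tfrac{31}{10}q - \tfrac{56}{5}, p^{3} - \tfrac{5}{14}p^{2} - \tfrac{7}{4}pq + \tfrac{25}{28}q^{2} - 4p - \tfrac{25}{14}q - \tfrac{15}{14}, p^{2}q - \tfrac{5}{2}q^{3} + 2p^{2} - \tfrac{9}{2}q - 8, pq^{2} - \tfrac{3}{2}pq - \tfrac{5}{2}}

This is the nonlinear analogue of row-reducing a linear system.

f_1 = -2pq^{2} + 3pq + 5, LT = pq^{2}.
f_2 = 2p^{2}q - 5q^{3} + 4p^{2} - 9q - 16, LT = p^{2}q.

S(f_1,f_2): lcm = p^{2}q^{2}. S = \tfrac{5}{2}q^{4} - \tfrac{7}{2}p^{2}q + \tfrac{9}{2}q^{2} - \tfrac{5}{2}p + 8q.
  leading term q^{4}: no divisor's leading term divides it; move \tfrac{5}{2}q^{4} to the remainder.
  leading term p^{2}q: subtract (-\tfrac{7}{4})·f_2 from -\tfrac{7}{2}p^{2}q + \tfrac{9}{2}q^{2} - \tfrac{5}{2}p + 8q → -\tfrac{35}{4}q^{3} + 7p^{2} + \tfrac{9}{2}q^{2} - \tfrac{5}{2}p - \tfrac{31}{4}q - 28
  leading term q^{3}: no divisor's leading term divides it; move -\tfrac{35}{4}q^{3} to the remainder.
  leading term p^{2}: no divisor's leading term divides it; move 7p^{2} to the remainder.
  leading term q^{2}: no divisor's leading term divides it; move \tfrac{9}{2}q^{2} to the remainder.
  leading term p: no divisor's leading term divides it; move -\tfrac{5}{2}p to the remainder.
  leading term q: no divisor's leading term divides it; move -\tfrac{31}{4}q to the remainder.
  leading term 1: no divisor's leading term divides it; move -28 to the remainder.
  remainder \tfrac{5}{2}q^{4} - \tfrac{35}{4}q^{3} + 7p^{2} + \tfrac{9}{2}q^{2} - \tfrac{5}{2}p - \tfrac{31}{4}q - 28 ≠ 0; add g_3 = \tfrac{5}{2}q^{4} - \tfrac{35}{4}q^{3} + 7p^{2} + \tfrac{9}{2}q^{2} - \tfrac{5}{2}p - \tfrac{31}{4}q - 28 to the basis.

S(f_1,g_3): lcm = pq^{4}. S = 2pq^{3} - \tfrac{14}{5}p^{3} - \tfrac{9}{5}pq^{2} + p^{2} + \tfrac{31}{10}pq - \tfrac{5}{2}q^{2} + \tfrac{56}{5}p.
  leading term pq^{3}: subtract (-q)·f_1 from 2pq^{3} - \tfrac{14}{5}p^{3} - \tfrac{9}{5}pq^{2} + p^{2} + \tfrac{31}{10}pq - \tfrac{5}{2}q^{2} + \tfrac{56}{5}p → -\tfrac{14}{5}p^{3} + \tfrac{6}{5}pq^{2} + p^{2} + \tfrac{31}{10}pq - \tfrac{5}{2}q^{2} + \tfrac{56}{5}p + 5q
  leading term p^{3}: no divisor's leading term divides it; move -\tfrac{14}{5}p^{3} to the remainder.
  leading term pq^{2}: subtract (-\tfrac{3}{5})·f_1 from \tfrac{6}{5}pq^{2} + p^{2} + \tfrac{31}{10}pq - \tfrac{5}{2}q^{2} + \tfrac{56}{5}p + 5q → p^{2} + \tfrac{49}{10}pq - \tfrac{5}{2}q^{2} + \tfrac{56}{5}p + 5q + 3
  leading term p^{2}: no divisor's leading term divides it; move p^{2} to the remainder.
  leading term pq: no divisor's leading term divides it; move \tfrac{49}{10}pq to the remainder.
  leading term q^{2}: no divisor's leading term divides it; move -\tfrac{5}{2}q^{2} to the remainder.
  leading term p: no divisor's leading term divides it; move \tfrac{56}{5}p to the remainder.
  leading term q: no divisor's leading term divides it; move 5q to the remainder.
  leading term 1: no divisor's leading term divides it; move 3 to the remainder.
  remainder -\tfrac{14}{5}p^{3} + p^{2} + \tfrac{49}{10}pq - \tfrac{5}{2}q^{2} + \tfrac{56}{5}p + 5q + 3 ≠ 0; add g_4 = -\tfrac{14}{5}p^{3} + p^{2} + \tfrac{49}{10}pq - \tfrac{5}{2}q^{2} + \tfrac{56}{5}p + 5q + 3 to the basis.

The other S-polynomials (S(f_2,g_3), S(f_1,g_4), S(f_2,g_4), S(g_3,g_4)) all reduce to 0 modulo the current basis, so we have a Gröbner basis.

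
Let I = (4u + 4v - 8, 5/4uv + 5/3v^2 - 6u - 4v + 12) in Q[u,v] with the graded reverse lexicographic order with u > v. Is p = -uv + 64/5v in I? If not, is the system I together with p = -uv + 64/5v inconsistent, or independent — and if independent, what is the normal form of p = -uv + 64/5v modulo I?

First compute the reduced Gröbner basis of I by Buchberger's algorithm.
f_1 = 4u + 4v - 8, LT = u.
f_2 = 5/4uv + 5/3v^2 - 6u - 4v + 12, LT = uv.

S(f_1,f_2): lcm = uv. S = -1/3v^2 + 24/5u + 6/5v - 48/5.
  leading term v^2: no divisor's leading term divides it; move -1/3v^2 to the remainder.
  leading term u: subtract (6/5)·f_1 from 24/5u + 6/5v - 48/5 → -18/5v
  leading term v: no divisor's leading term divides it; move -18/5v to the remainder.
  remainder -1/3v^2 - 18/5v ≠ 0; add h_3 = -1/3v^2 - 18/5v to the basis.

The other S-polynomials (S(f_1,h_3), S(f_2,h_3)) all reduce to 0 modulo the current basis, so we have a Gröbner basis.
Inter-reduce: drop elements whose leading term is divisible by another's, tail-reduce, and make monic.
Reduced Gröbner basis: {v^2 + 54/5v, u + v - 2}.
Label its elements g_1 = v^2 + 54/5v, g_2 = u + v - 2.

Reduce p = -uv + 64/5v modulo G:
  leading term uv: subtract (-v)·g_2 from -uv + 64/5v → v^2 + 54/5v
  leading term v^2: subtract (1)·g_1 from v^2 + 54/5v → 0
  normal form = 0.
Since the normal form is 0, p ∈ I.

-uv + 64/5v lies in I (it reduces to 0).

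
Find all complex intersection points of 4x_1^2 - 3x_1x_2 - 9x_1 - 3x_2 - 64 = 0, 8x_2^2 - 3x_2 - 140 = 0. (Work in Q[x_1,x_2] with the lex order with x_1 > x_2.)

{(-4, -4), (13/4, -4), (177/64 - sqrt(110305)/64, 35/8), (177/64 + sqrt(110305)/64, 35/8)}

Compute a lex Gröbner basis by Buchberger's algorithm.
f_1 = 4x_1^2 - 3x_1x_2 - 9x_1 - 3x_2 - 64, LT = x_1^2.
f_2 = 8x_2^2 - 3x_2 - 140, LT = x_2^2.

The S-polynomials (S(f_1,f_2)) all reduce to 0 modulo the current basis, so we have a Gröbner basis.
Inter-reduce: drop elements whose leading term is divisible by another's, tail-reduce, and make monic.
Reduced Gröbner basis: {x_1^2 - 3/4x_1x_2 - 9/4x_1 - 3/4x_2 - 16, x_2^2 - 3/8x_2 - 35/2}.

The lex basis is triangular: the last element involves only x_2. Solving x_2^2 - 3/8x_2 - 35/2 = 0 gives x_2 ∈ {-4, 35/8}; substituting each value into the earlier elements determines the remaining variables.
  x_2 = -4: the earlier basis element becomes x_1^2 + 3/4x_1 - 13 = 0, giving x_1 = -4, 13/4 — points (-4, -4), (13/4, -4).
  x_2 = 35/8: the earlier basis element becomes x_1^2 - 177/32x_1 - 617/32 = 0, giving x_1 = 177/64 - sqrt(110305)/64, 177/64 + sqrt(110305)/64 — points (177/64 - sqrt(110305)/64, 35/8), (177/64 + sqrt(110305)/64, 35/8).
Zero-dimensionality of the ideal guarantees finitely many solutions over ℂ.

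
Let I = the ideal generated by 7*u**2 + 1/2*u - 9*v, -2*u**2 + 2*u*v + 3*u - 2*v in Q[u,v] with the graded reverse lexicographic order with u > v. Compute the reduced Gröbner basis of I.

This is the nonlinear analogue of row-reducing a linear system.

f_1 = 7*u**2 + 1/2*u - 9*v, LT = u**2.
f_2 = -2*u**2 + 2*u*v + 3*u - 2*v, LT = u**2.

S(f_1,f_2): lcm = u**2. S = u*v + 11/7*u - 16/7*v.
  leading term u*v: no divisor's leading term divides it; move u*v to the remainder.
  leading term u: no divisor's leading term divides it; move 11/7*u to the remainder.
  leading term v: no divisor's leading term divides it; move -16/7*v to the remainder.
  remainder u*v + 11/7*u - 16/7*v ≠ 0; add g_3 = u*v + 11/7*u - 16/7*v to the basis.

S(f_1,g_3): lcm = u**2*v. S = -11/7*u**2 + 33/14*u*v - 9/7*v**2.
  leading term u**2: subtract (-11/49)·f_1 from -11/7*u**2 + 33/14*u*v - 9/7*v**2 → 33/14*u*v - 9/7*v**2 + 11/98*u - 99/49*v
  leading term u*v: subtract (33/14)·g_3 from 33/14*u*v - 9/7*v**2 + 11/98*u - 99/49*v → -9/7*v**2 - 176/49*u + 165/49*v
  leading term v**2: no divisor's leading term divides it; move -9/7*v**2 to the remainder.
  leading term u: no divisor's leading term divides it; move -176/49*u to the remainder.
  leading term v: no divisor's leading term divides it; move 165/49*v to the remainder.
  remainder -9/7*v**2 - 176/49*u + 165/49*v ≠ 0; add g_4 = -9/7*v**2 - 176/49*u + 165/49*v to the basis.

The other S-polynomials (S(f_2,g_3), S(f_1,g_4), S(f_2,g_4), S(g_3,g_4)) all reduce to 0 modulo the current basis, so we have a Gröbner basis.
Inter-reduce: drop elements whose leading term is divisible by another's, tail-reduce, and make monic.

G = {u**2 + 1/14*u - 9/7*v, u*v + 11/7*u - 16/7*v, v**2 + 176/63*u - 55/21*v}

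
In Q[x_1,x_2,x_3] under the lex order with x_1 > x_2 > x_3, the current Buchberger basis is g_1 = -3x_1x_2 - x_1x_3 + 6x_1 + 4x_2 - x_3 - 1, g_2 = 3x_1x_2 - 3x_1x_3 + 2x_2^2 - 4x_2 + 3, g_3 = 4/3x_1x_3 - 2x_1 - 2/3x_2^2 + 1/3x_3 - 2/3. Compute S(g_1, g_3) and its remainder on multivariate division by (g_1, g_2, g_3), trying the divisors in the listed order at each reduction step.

lcm(LM(g_1), LM(g_3)) = x_1x_2x_3.
S = (lcm/LT(g_1))·g_1 − (lcm/LT(g_3))·g_3 = 3/2x_1x_2 + 1/3x_1x_3^2 - 2x_1x_3 + 1/2x_2^3 - 19/12x_2x_3 + 1/2x_2 + 1/3x_3^2 + 1/3x_3.
Reduce S modulo (g_1, g_2, g_3) in that order:
  leading term x_1x_2: subtract (-1/2)·g_1 from 3/2x_1x_2 + 1/3x_1x_3^2 - 2x_1x_3 + 1/2x_2^3 - 19/12x_2x_3 + 1/2x_2 + 1/3x_3^2 + 1/3x_3 → 1/3x_1x_3^2 - 5/2x_1x_3 + 3x_1 + 1/2x_2^3 - 19/12x_2x_3 + 5/2x_2 + 1/3x_3^2 - 1/6x_3 - 1/2
  leading term x_1x_3^2: subtract (1/4x_3)·g_3 from 1/3x_1x_3^2 - 5/2x_1x_3 + 3x_1 + 1/2x_2^3 - 19/12x_2x_3 + 5/2x_2 + 1/3x_3^2 - 1/6x_3 - 1/2 → -2x_1x_3 + 3x_1 + 1/2x_2^3 + 1/6x_2^2x_3 - 19/12x_2x_3 + 5/2x_2 + 1/4x_3^2 - 1/2
  leading term x_1x_3: subtract (-3/2)·g_3 from -2x_1x_3 + 3x_1 + 1/2x_2^3 + 1/6x_2^2x_3 - 19/12x_2x_3 + 5/2x_2 + 1/4x_3^2 - 1/2 → 1/2x_2^3 + 1/6x_2^2x_3 - x_2^2 - 19/12x_2x_3 + 5/2x_2 + 1/4x_3^2 + 1/2x_3 - 3/2
  leading term x_2^3: no divisor's leading term divides it; move 1/2x_2^3 to the remainder.
  leading term x_2^2x_3: no divisor's leading term divides it; move 1/6x_2^2x_3 to the remainder.
  leading term x_2^2: no divisor's leading term divides it; move -x_2^2 to the remainder.
  leading term x_2x_3: no divisor's leading term divides it; move -19/12x_2x_3 to the remainder.
  leading term x_2: no divisor's leading term divides it; move 5/2x_2 to the remainder.
  leading term x_3^2: no divisor's leading term divides it; move 1/4x_3^2 to the remainder.
  leading term x_3: no divisor's leading term divides it; move 1/2x_3 to the remainder.
  leading term 1: no divisor's leading term divides it; move -3/2 to the remainder.
The remainder 1/2x_2^3 + 1/6x_2^2x_3 - x_2^2 - 19/12x_2x_3 + 5/2x_2 + 1/4x_3^2 + 1/2x_3 - 3/2 is nonzero, so it would be added as the next basis element.

S(g_1, g_3) = 3/2x_1x_2 + 1/3x_1x_3^2 - 2x_1x_3 + 1/2x_2^3 - 19/12x_2x_3 + 1/2x_2 + 1/3x_3^2 + 1/3x_3; remainder on division = 1/2x_2^3 + 1/6x_2^2x_3 - x_2^2 - 19/12x_2x_3 + 5/2x_2 + 1/4x_3^2 + 1/2x_3 - 3/2.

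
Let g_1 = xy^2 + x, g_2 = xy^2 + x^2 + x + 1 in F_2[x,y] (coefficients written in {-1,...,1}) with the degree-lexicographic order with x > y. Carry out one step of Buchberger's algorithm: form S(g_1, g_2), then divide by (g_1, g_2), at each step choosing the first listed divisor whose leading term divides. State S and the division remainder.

lcm(LM(g_1), LM(g_2)) = xy^2.
S = (lcm/LT(g_1))·g_1 − (lcm/LT(g_2))·g_2 = x^2 + 1.
Reduce S modulo (g_1, g_2) in that order:
  leading term x^2: no divisor's leading term divides it; move x^2 to the remainder.
  leading term 1: no divisor's leading term divides it; move 1 to the remainder.
The remainder x^2 + 1 is nonzero, so it would be added as the next basis element.

S(g_1, g_2) = x^2 + 1; remainder on division = x^2 + 1.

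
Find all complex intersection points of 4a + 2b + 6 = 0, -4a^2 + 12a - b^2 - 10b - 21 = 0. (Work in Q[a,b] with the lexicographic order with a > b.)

Compute a lex Gröbner basis by Buchberger's algorithm.
f_1 = 4a + 2b + 6, LT = a.
f_2 = -4a^2 + 12a - b^2 - 10b - 21, LT = a^2.

S(f_1,f_2): lcm = a^2. S = 1/2ab + 9/2a - 1/4b^2 - 5/2b - 21/4.
  leading term ab: subtract (1/8b)·f_1 from 1/2ab + 9/2a - 1/4b^2 - 5/2b - 21/4 → 9/2a - 1/2b^2 - 13/4b - 21/4
  leading term a: subtract (9/8)·f_1 from 9/2a - 1/2b^2 - 13/4b - 21/4 → -1/2b^2 - 11/2b - 12
  leading term b^2: no divisor's leading term divides it; move -1/2b^2 to the remainder.
  leading term b: no divisor's leading term divides it; move -11/2b to the remainder.
  leading term 1: no divisor's leading term divides it; move -12 to the remainder.
  remainder -1/2b^2 - 11/2b - 12 ≠ 0; add h_3 = -1/2b^2 - 11/2b - 12 to the basis.

The other S-polynomials (S(f_1,h_3), S(f_2,h_3)) all reduce to 0 modulo the current basis, so we have a Gröbner basis.
Inter-reduce: drop elements whose leading term is divisible by another's, tail-reduce, and make monic.
Reduced Gröbner basis: {a + 1/2b + 3/2, b^2 + 11b + 24}.

Since the basis is lex-ordered, b^2 + 11b + 24 is univariate in b. Its roots are {-8, -3}. Back-substituting each root into the other basis elements fixes the other coordinates.
  b = -8: the earlier basis element becomes a - 5/2 = 0, giving a = 5/2 — point (5/2, -8).
  b = -3: the earlier basis element becomes a = 0, giving a = 0 — point (0, -3).
Each listed point satisfies every original equation (direct substitution).
This is the nonlinear analogue of row-reducing a linear system.

{(5/2, -8), (0, -3)}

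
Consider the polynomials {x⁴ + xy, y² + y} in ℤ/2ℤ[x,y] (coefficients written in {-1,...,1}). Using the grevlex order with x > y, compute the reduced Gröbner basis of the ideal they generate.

f_1 = x⁴ + xy, LT = x⁴.
f_2 = y² + y, LT = y².

The S-polynomials (S(f_1,f_2)) all reduce to 0 modulo the current basis, so we have a Gröbner basis.

G = {x⁴ + xy, y² + y}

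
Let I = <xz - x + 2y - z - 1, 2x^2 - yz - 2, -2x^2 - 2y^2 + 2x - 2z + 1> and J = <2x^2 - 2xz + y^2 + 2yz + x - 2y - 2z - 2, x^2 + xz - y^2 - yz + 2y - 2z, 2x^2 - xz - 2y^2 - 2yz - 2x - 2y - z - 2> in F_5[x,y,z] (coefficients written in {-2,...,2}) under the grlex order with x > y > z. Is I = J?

No, the ideals differ.

For a fixed monomial order, each ideal has a unique reduced Gröbner basis; comparing bases decides equality.
Buchberger on the first generating set:
f_1 = xz - x + 2y - z - 1, LT = xz.
f_2 = 2x^2 - yz - 2, LT = x^2.
f_3 = -2x^2 - 2y^2 + 2x - 2z + 1, LT = x^2.

S(f_1,f_2): lcm = x^2z. S = -2yz^2 - x^2 + 2xy - xz - x + z.
  reduce S modulo (f_1, f_2, f_3):
  remainder -2yz^2 + 2xy + 2yz - 2x + 2y - 2 ≠ 0; add g_4 = -2yz^2 + 2xy + 2yz - 2x + 2y - 2 to the basis.

S(f_1,f_3): lcm = x^2z. S = -y^2z - x^2 + 2xy - z^2 - x - 2z.
  reduce S modulo (f_1, f_2, f_3, g_4):
  remainder -y^2z + 2xy + 2yz - z^2 - x - 2z - 1 ≠ 0; add g_5 = -y^2z + 2xy + 2yz - z^2 - x - 2z - 1 to the basis.

S(f_2,f_3): lcm = x^2. S = -y^2 + 2yz + x - z + 2.
  reduce S modulo (f_1, f_2, f_3, g_4, g_5):
  remainder -y^2 + 2yz + x - z + 2 ≠ 0; add g_6 = -y^2 + 2yz + x - z + 2 to the basis.

S(g_4,g_5): lcm = y^2z^2. S = -xy^2 + 2xyz - y^2z + 2yz^2 - z^3 + xy - xz - y^2 - 2z^2 + y - z.
  reduce S modulo (f_1, f_2, f_3, g_4, g_5, g_6):
  remainder -z^3 + xy - z^2 + x - 2y + 2z + 1 ≠ 0; add g_7 = -z^3 + xy - z^2 + x - 2y + 2z + 1 to the basis.

The other S-polynomials (S(f_1,g_4), S(f_2,g_4), S(f_3,g_4), S(f_1,g_5), S(f_2,g_5), S(f_3,g_5), S(f_1,g_6), S(f_2,g_6), S(f_3,g_6), S(g_4,g_6), S(g_5,g_6), S(f_1,g_7), S(f_2,g_7), S(f_3,g_7), S(g_4,g_7), S(g_5,g_7), S(g_6,g_7)) all reduce to 0 modulo the current basis, so we have a Gröbner basis.
Inter-reduce: drop elements whose leading term is divisible by another's, tail-reduce, and make monic.
Reduced Gröbner basis: {yz^2 - xy - yz + x - y + 1, z^3 - xy + z^2 - x + 2y - 2z - 1, x^2 + 2yz - 1, xz - x + 2y - z - 1, y^2 - 2yz - x + z - 2}.

Buchberger on the second generating set:
h_1 = 2x^2 - 2xz + y^2 + 2yz + x - 2y - 2z - 2, LT = x^2.
h_2 = x^2 + xz - y^2 - yz + 2y - 2z, LT = x^2.
h_3 = 2x^2 - xz - 2y^2 - 2yz - 2x - 2y - z - 2, LT = x^2.

S(h_1,h_2): lcm = x^2. S = -2xz - y^2 + 2yz - 2x + 2y + z - 1.
  reduce S modulo (h_1, h_2, h_3):
  remainder -2xz - y^2 + 2yz - 2x + 2y + z - 1 ≠ 0; add k_4 = -2xz - y^2 + 2yz - 2x + 2y + z - 1 to the basis.

S(h_1,h_3): lcm = x^2. S = 2xz - y^2 + 2yz - x + 2z.
  reduce S modulo (h_1, h_2, h_3, k_4):
  remainder -2y^2 - yz + 2x + 2y - 2z - 1 ≠ 0; add k_5 = -2y^2 - yz + 2x + 2y - 2z - 1 to the basis.

S(h_1,k_4): lcm = x^2z. S = 2xy^2 + xyz - xz^2 - 2y^2z + yz^2 - x^2 + xy + xz - yz - z^2 + 2x - z.
  reduce S modulo (h_1, h_2, h_3, k_4, k_5):
  remainder 2yz^2 - 2xy + 2yz + 2x - y + 2 ≠ 0; add k_6 = 2yz^2 - 2xy + 2yz + 2x - y + 2 to the basis.

S(k_5,k_6): lcm = y^2z^2. S = -2yz^3 + xy^2 - xz^2 - y^2z - yz^2 + z^3 - xy - 2y^2 - 2z^2 - y.
  reduce S modulo (h_1, h_2, h_3, k_4, k_5, k_6):
  remainder z^3 - xy - 2z^2 + 2y + 2 ≠ 0; add k_7 = z^3 - xy - 2z^2 + 2y + 2 to the basis.

The other S-polynomials (S(h_2,h_3), S(h_2,k_4), S(h_3,k_4), S(h_1,k_5), S(h_2,k_5), S(h_3,k_5), S(k_4,k_5), S(h_1,k_6), S(h_2,k_6), S(h_3,k_6), S(k_4,k_6), S(h_1,k_7), S(h_2,k_7), S(h_3,k_7), S(k_4,k_7), S(k_5,k_7), S(k_6,k_7)) all reduce to 0 modulo the current basis, so we have a Gröbner basis.
Inter-reduce: drop elements whose leading term is divisible by another's, tail-reduce, and make monic.
Reduced Gröbner basis: {yz^2 - xy + yz + x + 2y + 1, z^3 - xy - 2z^2 + 2y + 2, x^2 + 2yz - y - 1, xz - x + 2y - z - 1, y^2 - 2yz - x - y + z - 2}.

Since the reduced bases disagree, the two ideals are not the same.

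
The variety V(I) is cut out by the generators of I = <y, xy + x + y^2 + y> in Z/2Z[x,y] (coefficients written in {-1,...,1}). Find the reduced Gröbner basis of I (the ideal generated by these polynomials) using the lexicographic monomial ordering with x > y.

G = {x, y}

f_1 = y, LT = y.
f_2 = xy + x + y^2 + y, LT = xy.

S(f_1,f_2): lcm = xy. S = x + y^2 + y.
  leading term x: no divisor's leading term divides it; move x to the remainder.
  leading term y^2: subtract (y)·f_1 from y^2 + y → y
  leading term y: subtract (1)·f_1 from y → 0
  remainder x ≠ 0; add g_3 = x to the basis.

The other S-polynomials (S(f_1,g_3), S(f_2,g_3)) all reduce to 0 modulo the current basis, so we have a Gröbner basis.
Inter-reduce: drop elements whose leading term is divisible by another's, tail-reduce, and make monic.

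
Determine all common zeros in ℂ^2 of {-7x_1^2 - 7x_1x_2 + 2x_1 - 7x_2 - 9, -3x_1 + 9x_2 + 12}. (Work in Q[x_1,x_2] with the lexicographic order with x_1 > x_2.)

Compute a lex Gröbner basis by Buchberger's algorithm.
f_1 = -7x_1^2 - 7x_1x_2 + 2x_1 - 7x_2 - 9, LT = x_1^2.
f_2 = -3x_1 + 9x_2 + 12, LT = x_1.

S(f_1,f_2): lcm = x_1^2. S = 4x_1x_2 + 26/7x_1 + x_2 + 9/7.
  leading term x_1x_2: subtract (-4/3x_2)·f_2 from 4x_1x_2 + 26/7x_1 + x_2 + 9/7 → 26/7x_1 + 12x_2^2 + 17x_2 + 9/7
  leading term x_1: subtract (-26/21)·f_2 from 26/7x_1 + 12x_2^2 + 17x_2 + 9/7 → 12x_2^2 + 197/7x_2 + 113/7
  leading term x_2^2: no divisor's leading term divides it; move 12x_2^2 to the remainder.
  leading term x_2: no divisor's leading term divides it; move 197/7x_2 to the remainder.
  leading term 1: no divisor's leading term divides it; move 113/7 to the remainder.
  remainder 12x_2^2 + 197/7x_2 + 113/7 ≠ 0; add h_3 = 12x_2^2 + 197/7x_2 + 113/7 to the basis.

The other S-polynomials (S(f_1,h_3), S(f_2,h_3)) all reduce to 0 modulo the current basis, so we have a Gröbner basis.
Inter-reduce: drop elements whose leading term is divisible by another's, tail-reduce, and make monic.
Reduced Gröbner basis: {x_1 - 3x_2 - 4, x_2^2 + 197/84x_2 + 113/84}.

A lex Gröbner basis eliminates variables successively. Here x_2^2 + 197/84x_2 + 113/84 depends only on x_2, with roots {-113/84, -1}; lifting each root through the earlier basis elements recovers the full solutions.
  x_2 = -113/84: the earlier basis element becomes x_1 + 1/28 = 0, giving x_1 = -1/28 — point (-1/28, -113/84).
  x_2 = -1: the earlier basis element becomes x_1 - 1 = 0, giving x_1 = 1 — point (1, -1).
Substituting each solution back into the original system confirms all equations vanish.
Zero-dimensionality of the ideal guarantees finitely many solutions over ℂ.

{(-1/28, -113/84), (1, -1)}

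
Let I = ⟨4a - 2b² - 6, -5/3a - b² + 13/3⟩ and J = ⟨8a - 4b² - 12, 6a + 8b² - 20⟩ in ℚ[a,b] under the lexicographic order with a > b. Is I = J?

Two ideals are equal iff their reduced Gröbner bases coincide (the reduced basis is unique for a fixed ordering).
Buchberger on the first generating set:
f_1 = 4a - 2b² - 6, LT = a.
f_2 = -5/3a - b² + 13/3, LT = a.

S(f_1,f_2): lcm = a. S = -11/10b² + 11/10.
  leading term b²: no divisor's leading term divides it; move -11/10b² to the remainder.
  leading term 1: no divisor's leading term divides it; move 11/10 to the remainder.
  remainder -11/10b² + 11/10 ≠ 0; add g_3 = -11/10b² + 11/10 to the basis.

S(f_1,g_3): leading monomials are coprime, so the S-polynomial reduces to 0 (Buchberger's first criterion).
S(f_2,g_3): leading monomials are coprime, so the S-polynomial reduces to 0 (Buchberger's first criterion).
Every S-polynomial of the final basis reduces to 0, so we have a Gröbner basis.
Inter-reduce: drop elements whose leading term is divisible by another's, tail-reduce, and make monic.
Reduced Gröbner basis: {a - 2, b² - 1}.

Buchberger on the second generating set:
h_1 = 8a - 4b² - 12, LT = a.
h_2 = 6a + 8b² - 20, LT = a.

S(h_1,h_2): lcm = a. S = -11/6b² + 11/6.
  leading term b²: no divisor's leading term divides it; move -11/6b² to the remainder.
  leading term 1: no divisor's leading term divides it; move 11/6 to the remainder.
  remainder -11/6b² + 11/6 ≠ 0; add k_3 = -11/6b² + 11/6 to the basis.

S(h_1,k_3): leading monomials are coprime, so the S-polynomial reduces to 0 (Buchberger's first criterion).
S(h_2,k_3): leading monomials are coprime, so the S-polynomial reduces to 0 (Buchberger's first criterion).
Every S-polynomial of the final basis reduces to 0, so we have a Gröbner basis.
Inter-reduce: drop elements whose leading term is divisible by another's, tail-reduce, and make monic.
Reduced Gröbner basis: {a - 2, b² - 1}.

Same reduced basis, so the two generating sets span the same ideal.

Yes, the ideals are equal.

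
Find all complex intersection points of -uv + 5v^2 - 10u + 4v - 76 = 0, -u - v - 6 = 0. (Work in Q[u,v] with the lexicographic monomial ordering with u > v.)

Compute a lex Gröbner basis by Buchberger's algorithm.
f_1 = -uv - 10u + 5v^2 + 4v - 76, LT = uv.
f_2 = -u - v - 6, LT = u.

S(f_1,f_2): lcm = uv. S = 10u - 6v^2 - 10v + 76.
  leading term u: subtract (-10)·f_2 from 10u - 6v^2 - 10v + 76 → -6v^2 - 20v + 16
  leading term v^2: no divisor's leading term divides it; move -6v^2 to the remainder.
  leading term v: no divisor's leading term divides it; move -20v to the remainder.
  leading term 1: no divisor's leading term divides it; move 16 to the remainder.
  remainder -6v^2 - 20v + 16 ≠ 0; add h_3 = -6v^2 - 20v + 16 to the basis.

S(f_1,h_3): lcm = uv^2. S = 20/3uv + 8/3u - 5v^3 - 4v^2 + 76v.
  leading term uv: subtract (-20/3)·f_1 from 20/3uv + 8/3u - 5v^3 - 4v^2 + 76v → -64u - 5v^3 + 88/3v^2 + 308/3v - 1520/3
  leading term u: subtract (64)·f_2 from -64u - 5v^3 + 88/3v^2 + 308/3v - 1520/3 → -5v^3 + 88/3v^2 + 500/3v - 368/3
  leading term v^3: subtract (5/6v)·h_3 from -5v^3 + 88/3v^2 + 500/3v - 368/3 → 46v^2 + 460/3v - 368/3
  leading term v^2: subtract (-23/3)·h_3 from 46v^2 + 460/3v - 368/3 → 0
  remainder 0.

S(f_2,h_3): leading monomials are coprime, so the S-polynomial reduces to 0 (Buchberger's first criterion).
Every S-polynomial of the final basis reduces to 0, so we have a Gröbner basis.
Inter-reduce: drop elements whose leading term is divisible by another's, tail-reduce, and make monic.
Reduced Gröbner basis: {u + v + 6, v^2 + 10/3v - 8/3}.

From the last basis element, v^2 + 10/3v - 8/3 = 0, so v takes values in {-4, 2/3}. Each choice, substituted upward through the basis, yields the corresponding point(s) of the solution set.
  v = -4: the earlier basis element becomes u + 2 = 0, giving u = -2 — point (-2, -4).
  v = 2/3: the earlier basis element becomes u + 20/3 = 0, giving u = -20/3 — point (-20/3, 2/3).
Substituting each solution back into the original system confirms all equations vanish.

{(-2, -4), (-20/3, 2/3)}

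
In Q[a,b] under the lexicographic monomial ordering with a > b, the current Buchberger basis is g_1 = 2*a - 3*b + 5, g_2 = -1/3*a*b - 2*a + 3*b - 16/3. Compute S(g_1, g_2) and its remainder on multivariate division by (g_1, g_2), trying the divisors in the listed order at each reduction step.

lcm(LM(g_1), LM(g_2)) = a*b.
S = (lcm/LT(g_1))·g_1 − (lcm/LT(g_2))·g_2 = -6*a - 3/2*b**2 + 23/2*b - 16.
Reduce S modulo (g_1, g_2) in that order:
  leading term a: subtract (-3)·g_1 from -6*a - 3/2*b**2 + 23/2*b - 16 → -3/2*b**2 + 5/2*b - 1
  leading term b**2: no divisor's leading term divides it; move -3/2*b**2 to the remainder.
  leading term b: no divisor's leading term divides it; move 5/2*b to the remainder.
  leading term 1: no divisor's leading term divides it; move -1 to the remainder.
The remainder -3/2*b**2 + 5/2*b - 1 is nonzero, so it would be added as the next basis element.
This is the inner loop of Buchberger's algorithm — each nonzero remainder becomes a new basis element.

S(g_1, g_2) = -6*a - 3/2*b**2 + 23/2*b - 16; remainder on division = -3/2*b**2 + 5/2*b - 1.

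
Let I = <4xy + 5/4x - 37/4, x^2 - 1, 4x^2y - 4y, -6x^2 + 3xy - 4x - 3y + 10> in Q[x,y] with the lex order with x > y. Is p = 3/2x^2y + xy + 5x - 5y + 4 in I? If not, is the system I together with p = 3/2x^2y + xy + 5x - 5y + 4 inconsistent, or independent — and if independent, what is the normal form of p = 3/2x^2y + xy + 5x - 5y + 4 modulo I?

First compute the reduced Gröbner basis of I by Buchberger's algorithm.
f_1 = 4xy + 5/4x - 37/4, LT = xy.
f_2 = x^2 - 1, LT = x^2.
f_3 = 4x^2y - 4y, LT = x^2y.
f_4 = -6x^2 + 3xy - 4x - 3y + 10, LT = x^2.

S(f_1,f_2): lcm = x^2y. S = 5/16x^2 - 37/16x + y.
  leading term x^2: subtract (5/16)·f_2 from 5/16x^2 - 37/16x + y → -37/16x + y + 5/16
  leading term x: no divisor's leading term divides it; move -37/16x to the remainder.
  leading term y: no divisor's leading term divides it; move y to the remainder.
  leading term 1: no divisor's leading term divides it; move 5/16 to the remainder.
  remainder -37/16x + y + 5/16 ≠ 0; add h_5 = -37/16x + y + 5/16 to the basis.

S(f_1,f_4): lcm = x^2y. S = 5/16x^2 + 1/2xy^2 - 2/3xy - 37/16x - 1/2y^2 + 5/3y.
  leading term x^2: subtract (5/16)·f_2 from 5/16x^2 + 1/2xy^2 - 2/3xy - 37/16x - 1/2y^2 + 5/3y → 1/2xy^2 - 2/3xy - 37/16x - 1/2y^2 + 5/3y + 5/16
  leading term xy^2: subtract (1/8y)·f_1 from 1/2xy^2 - 2/3xy - 37/16x - 1/2y^2 + 5/3y + 5/16 → -79/96xy - 37/16x - 1/2y^2 + 271/96y + 5/16
  leading term xy: subtract (-79/384)·f_1 from -79/96xy - 37/16x - 1/2y^2 + 271/96y + 5/16 → -3157/1536x - 1/2y^2 + 271/96y - 2443/1536
  leading term x: subtract (3157/3552)·h_5 from -3157/1536x - 1/2y^2 + 271/96y - 2443/1536 → -1/2y^2 + 1145/592y - 553/296
  leading term y^2: no divisor's leading term divides it; move -1/2y^2 to the remainder.
  leading term y: no divisor's leading term divides it; move 1145/592y to the remainder.
  leading term 1: no divisor's leading term divides it; move -553/296 to the remainder.
  remainder -1/2y^2 + 1145/592y - 553/296 ≠ 0; add h_6 = -1/2y^2 + 1145/592y - 553/296 to the basis.

S(f_2,f_4): lcm = x^2. S = 1/2xy - 2/3x - 1/2y + 2/3.
  leading term xy: subtract (1/8)·f_1 from 1/2xy - 2/3x - 1/2y + 2/3 → -79/96x - 1/2y + 175/96
  leading term x: subtract (79/222)·h_5 from -79/96x - 1/2y + 175/96 → -95/111y + 190/111
  leading term y: no divisor's leading term divides it; move -95/111y to the remainder.
  leading term 1: no divisor's leading term divides it; move 190/111 to the remainder.
  remainder -95/111y + 190/111 ≠ 0; add h_7 = -95/111y + 190/111 to the basis.

The other S-polynomials (S(f_1,f_3), S(f_2,f_3), S(f_3,f_4), S(f_1,h_5), S(f_2,h_5), S(f_3,h_5), S(f_4,h_5), S(f_1,h_6), S(f_2,h_6), S(f_3,h_6), S(f_4,h_6), S(h_5,h_6), S(f_1,h_7), S(f_2,h_7), S(f_3,h_7), S(f_4,h_7), S(h_5,h_7), S(h_6,h_7)) all reduce to 0 modulo the current basis, so we have a Gröbner basis.
Inter-reduce: drop elements whose leading term is divisible by another's, tail-reduce, and make monic.
Reduced Gröbner basis: {x - 1, y - 2}.
Label its elements g_1 = x - 1, g_2 = y - 2.

Reduce p = 3/2x^2y + xy + 5x - 5y + 4 modulo G:
  leading term x^2y: subtract (3/2xy)·g_1 from 3/2x^2y + xy + 5x - 5y + 4 → 5/2xy + 5x - 5y + 4
  leading term xy: subtract (5/2y)·g_1 from 5/2xy + 5x - 5y + 4 → 5x - 5/2y + 4
  leading term x: subtract (5)·g_1 from 5x - 5/2y + 4 → -5/2y + 9
  leading term y: subtract (-5/2)·g_2 from -5/2y + 9 → 4
  leading term 1: no divisor's leading term divides it; move 4 to the remainder.
  normal form = 4.
The normal form is nonzero, so p ∉ I. Since p minus its normal form lies in I, I + (p) = I + (r) where r = 4; decide whether this ideal is the whole ring.
Here r = 4 is a nonzero constant, hence a unit: 1 ∈ I + (p), the Gröbner basis of I + (p) is {1}, and the enlarged system has no common solution — adjoining p is inconsistent.

Adjoining 3/2x^2y + xy + 5x - 5y + 4 makes the ideal the whole ring: the system is inconsistent.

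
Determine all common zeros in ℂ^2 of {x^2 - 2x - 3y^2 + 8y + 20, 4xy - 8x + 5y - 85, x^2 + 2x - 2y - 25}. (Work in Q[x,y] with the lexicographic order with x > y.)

Compute a lex Gröbner basis by Buchberger's algorithm.
f_1 = x^2 - 2x - 3y^2 + 8y + 20, LT = x^2.
f_2 = 4xy - 8x + 5y - 85, LT = xy.
f_3 = x^2 + 2x - 2y - 25, LT = x^2.

S(f_1,f_2): lcm = x^2y. S = 2x^2 - 13/4xy + 85/4x - 3y^3 + 8y^2 + 20y.
  leading term x^2: subtract (2)·f_1 from 2x^2 - 13/4xy + 85/4x - 3y^3 + 8y^2 + 20y → -13/4xy + 101/4x - 3y^3 + 14y^2 + 4y - 40
  leading term xy: subtract (-13/16)·f_2 from -13/4xy + 101/4x - 3y^3 + 14y^2 + 4y - 40 → 75/4x - 3y^3 + 14y^2 + 129/16y - 1745/16
  leading term x: no divisor's leading term divides it; move 75/4x to the remainder.
  leading term y^3: no divisor's leading term divides it; move -3y^3 to the remainder.
  leading term y^2: no divisor's leading term divides it; move 14y^2 to the remainder.
  leading term y: no divisor's leading term divides it; move 129/16y to the remainder.
  leading term 1: no divisor's leading term divides it; move -1745/16 to the remainder.
  remainder 75/4x - 3y^3 + 14y^2 + 129/16y - 1745/16 ≠ 0; add h_4 = 75/4x - 3y^3 + 14y^2 + 129/16y - 1745/16 to the basis.

S(f_1,f_3): lcm = x^2. S = -4x - 3y^2 + 10y + 45.
  leading term x: subtract (-16/75)·h_4 from -4x - 3y^2 + 10y + 45 → -16/25y^3 - 1/75y^2 + 293/25y + 326/15
  leading term y^3: no divisor's leading term divides it; move -16/25y^3 to the remainder.
  leading term y^2: no divisor's leading term divides it; move -1/75y^2 to the remainder.
  leading term y: no divisor's leading term divides it; move 293/25y to the remainder.
  leading term 1: no divisor's leading term divides it; move 326/15 to the remainder.
  remainder -16/25y^3 - 1/75y^2 + 293/25y + 326/15 ≠ 0; add h_5 = -16/25y^3 - 1/75y^2 + 293/25y + 326/15 to the basis.

S(f_2,f_3): lcm = x^2y. S = -2x^2 - 3/4xy - 85/4x + 2y^2 + 25y.
  leading term x^2: subtract (-2)·f_1 from -2x^2 - 3/4xy - 85/4x + 2y^2 + 25y → -3/4xy - 101/4x - 4y^2 + 41y + 40
  leading term xy: subtract (-3/16)·f_2 from -3/4xy - 101/4x - 4y^2 + 41y + 40 → -107/4x - 4y^2 + 671/16y + 385/16
  leading term x: subtract (-107/75)·h_4 from -107/4x - 4y^2 + 671/16y + 385/16 → -107/25y^3 + 1198/75y^2 + 1336/25y - 1973/15
  leading term y^3: subtract (107/16)·h_5 from -107/25y^3 + 1198/75y^2 + 1336/25y - 1973/15 → 257/16y^2 - 399/16y - 2215/8
  leading term y^2: no divisor's leading term divides it; move 257/16y^2 to the remainder.
  leading term y: no divisor's leading term divides it; move -399/16y to the remainder.
  leading term 1: no divisor's leading term divides it; move -2215/8 to the remainder.
  remainder 257/16y^2 - 399/16y - 2215/8 ≠ 0; add h_6 = 257/16y^2 - 399/16y - 2215/8 to the basis.

S(f_2,h_5): lcm = xy^3. S = -97/48xy^2 + 293/16xy + 815/24x + 5/4y^3 - 85/4y^2.
  leading term xy^2: subtract (-97/192y)·f_2 from -97/48xy^2 + 293/16xy + 815/24x + 5/4y^3 - 85/4y^2 → 685/48xy + 815/24x + 5/4y^3 - 3595/192y^2 - 8245/192y
  leading term xy: subtract (685/192)·f_2 from 685/48xy + 815/24x + 5/4y^3 - 3595/192y^2 - 8245/192y → 125/2x + 5/4y^3 - 3595/192y^2 - 1945/32y + 58225/192
  leading term x: subtract (10/3)·h_4 from 125/2x + 5/4y^3 - 3595/192y^2 - 1945/32y + 58225/192 → 45/4y^3 - 4185/64y^2 - 2805/32y + 42675/64
  leading term y^3: subtract (-1125/64)·h_5 from 45/4y^3 - 4185/64y^2 - 2805/32y + 42675/64 → -525/8y^2 + 7575/64y + 67125/64
  leading term y^2: subtract (-1050/257)·h_6 from -525/8y^2 + 7575/64y + 67125/64 → 270975/16448y - 1354875/16448
  leading term y: no divisor's leading term divides it; move 270975/16448y to the remainder.
  leading term 1: no divisor's leading term divides it; move -1354875/16448 to the remainder.
  remainder 270975/16448y - 1354875/16448 ≠ 0; add h_7 = 270975/16448y - 1354875/16448 to the basis.

The other S-polynomials (S(f_1,h_4), S(f_2,h_4), S(f_3,h_4), S(f_1,h_5), S(f_3,h_5), S(h_4,h_5), S(f_1,h_6), S(f_2,h_6), S(f_3,h_6), S(h_4,h_6), S(h_5,h_6), S(f_1,h_7), S(f_2,h_7), S(f_3,h_7), S(h_4,h_7), S(h_5,h_7), S(h_6,h_7)) all reduce to 0 modulo the current basis, so we have a Gröbner basis.
Inter-reduce: drop elements whose leading term is divisible by another's, tail-reduce, and make monic.
Reduced Gröbner basis: {x - 5, y - 5}.

From the last basis element, y - 5 = 0, so y takes values in {5}. Each choice, substituted upward through the basis, yields the corresponding point(s) of the solution set.
  y = 5: the earlier basis element becomes x - 5 = 0, giving x = 5 — point (5, 5).
Check: every point annihilates each of the original generators.

{(5, 5)}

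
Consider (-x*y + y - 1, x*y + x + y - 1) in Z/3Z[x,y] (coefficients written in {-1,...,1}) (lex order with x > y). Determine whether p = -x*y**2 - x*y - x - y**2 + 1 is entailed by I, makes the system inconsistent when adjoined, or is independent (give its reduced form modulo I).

First compute the reduced Gröbner basis of I by Buchberger's algorithm.
f_1 = -x*y + y - 1, LT = x*y.
f_2 = x*y + x + y - 1, LT = x*y.

S(f_1,f_2): lcm = x*y. S = -x + y - 1.
  leading term x: no divisor's leading term divides it; move -x to the remainder.
  leading term y: no divisor's leading term divides it; move y to the remainder.
  leading term 1: no divisor's leading term divides it; move -1 to the remainder.
  remainder -x + y - 1 ≠ 0; add h_3 = -x + y - 1 to the basis.

S(f_1,h_3): lcm = x*y. S = y**2 + y + 1.
  leading term y**2: no divisor's leading term divides it; move y**2 to the remainder.
  leading term y: no divisor's leading term divides it; move y to the remainder.
  leading term 1: no divisor's leading term divides it; move 1 to the remainder.
  remainder y**2 + y + 1 ≠ 0; add h_4 = y**2 + y + 1 to the basis.

S(f_2,h_3): lcm = x*y. S = x + y**2 - 1.
  leading term x: subtract (-1)·h_3 from x + y**2 - 1 → y**2 + y + 1
  leading term y**2: subtract (1)·h_4 from y**2 + y + 1 → 0
  remainder 0.

S(f_1,h_4): lcm = x*y**2. S = -x*y - x - y**2 + y.
  leading term x*y: subtract (1)·f_1 from -x*y - x - y**2 + y → -x - y**2 + 1
  leading term x: subtract (1)·h_3 from -x - y**2 + 1 → -y**2 - y - 1
  leading term y**2: subtract (-1)·h_4 from -y**2 - y - 1 → 0
  remainder 0.

S(f_2,h_4): lcm = x*y**2. S = -x + y**2 - y.
  leading term x: subtract (1)·h_3 from -x + y**2 - y → y**2 + y + 1
  leading term y**2: subtract (1)·h_4 from y**2 + y + 1 → 0
  remainder 0.

S(h_3,h_4): leading monomials are coprime, so the S-polynomial reduces to 0 (Buchberger's first criterion).
Every S-polynomial of the final basis reduces to 0, so we have a Gröbner basis.
Inter-reduce: drop elements whose leading term is divisible by another's, tail-reduce, and make monic.
Reduced Gröbner basis: {x - y + 1, y**2 + y + 1}.
Label its elements g_1 = x - y + 1, g_2 = y**2 + y + 1.

Reduce p = -x*y**2 - x*y - x - y**2 + 1 modulo G:
  leading term x*y**2: subtract (-y**2)·g_1 from -x*y**2 - x*y - x - y**2 + 1 → -x*y - x - y**3 + 1
  leading term x*y: subtract (-y)·g_1 from -x*y - x - y**3 + 1 → -x - y**3 - y**2 + y + 1
  leading term x: subtract (-1)·g_1 from -x - y**3 - y**2 + y + 1 → -y**3 - y**2 - 1
  leading term y**3: subtract (-y)·g_2 from -y**3 - y**2 - 1 → y - 1
  leading term y: no divisor's leading term divides it; move y to the remainder.
  leading term 1: no divisor's leading term divides it; move -1 to the remainder.
  normal form = y - 1.
The normal form is nonzero, so p ∉ I. Since p minus its normal form lies in I, I + (p) = I + (r) where r = y - 1; decide whether this ideal is the whole ring.
Run Buchberger on G together with r (pairs among the g_i already reduce to 0 since G is a Gröbner basis):
g_1 = x - y + 1, LT = x.
g_2 = y**2 + y + 1, LT = y**2.
r = y - 1, LT = y.

S(g_1,g_2): leading monomials are coprime, so the S-polynomial reduces to 0 (Buchberger's first criterion).
S(g_1,r): leading monomials are coprime, so the S-polynomial reduces to 0 (Buchberger's first criterion).
S(g_2,r): lcm = y**2. S = -y + 1.
  leading term y: subtract (-1)·r from -y + 1 → 0
  remainder 0.

Every S-polynomial of the final basis reduces to 0, so we have a Gröbner basis.
Inter-reduce: drop elements whose leading term is divisible by another's, tail-reduce, and make monic.
Reduced Gröbner basis: {x, y - 1}.
The reduced Gröbner basis of I + (p) is {x, y - 1} ≠ {1}, a proper ideal, so the enlarged system stays consistent: p is independent of I, with normal form y - 1.

The remainder on division by a Gröbner basis is unique — it is the normal form.

-x*y**2 - x*y - x - y**2 + 1 is independent of I; its normal form modulo I is y - 1.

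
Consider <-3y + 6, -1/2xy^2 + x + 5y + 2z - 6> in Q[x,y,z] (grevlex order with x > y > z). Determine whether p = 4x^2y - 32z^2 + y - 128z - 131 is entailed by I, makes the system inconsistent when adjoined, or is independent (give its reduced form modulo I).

First compute the reduced Gröbner basis of I by Buchberger's algorithm.
f_1 = -3y + 6, LT = y.
f_2 = -1/2xy^2 + x + 5y + 2z - 6, LT = xy^2.

S(f_1,f_2): lcm = xy^2. S = -2xy + 2x + 10y + 4z - 12.
  leading term xy: subtract (2/3x)·f_1 from -2xy + 2x + 10y + 4z - 12 → -2x + 10y + 4z - 12
  leading term x: no divisor's leading term divides it; move -2x to the remainder.
  leading term y: subtract (-10/3)·f_1 from 10y + 4z - 12 → 4z + 8
  leading term z: no divisor's leading term divides it; move 4z to the remainder.
  leading term 1: no divisor's leading term divides it; move 8 to the remainder.
  remainder -2x + 4z + 8 ≠ 0; add h_3 = -2x + 4z + 8 to the basis.

The other S-polynomials (S(f_1,h_3), S(f_2,h_3)) all reduce to 0 modulo the current basis, so we have a Gröbner basis.
Inter-reduce: drop elements whose leading term is divisible by another's, tail-reduce, and make monic.
Reduced Gröbner basis: {x - 2z - 4, y - 2}.
Label its elements g_1 = x - 2z - 4, g_2 = y - 2.

Reduce p = 4x^2y - 32z^2 + y - 128z - 131 modulo G:
  leading term x^2y: subtract (4xy)·g_1 from 4x^2y - 32z^2 + y - 128z - 131 → 8xyz + 16xy - 32z^2 + y - 128z - 131
  leading term xyz: subtract (8yz)·g_1 from 8xyz + 16xy - 32z^2 + y - 128z - 131 → 16yz^2 + 16xy + 32yz - 32z^2 + y - 128z - 131
  leading term yz^2: subtract (16z^2)·g_2 from 16yz^2 + 16xy + 32yz - 32z^2 + y - 128z - 131 → 16xy + 32yz + y - 128z - 131
  leading term xy: subtract (16y)·g_1 from 16xy + 32yz + y - 128z - 131 → 64yz + 65y - 128z - 131
  leading term yz: subtract (64z)·g_2 from 64yz + 65y - 128z - 131 → 65y - 131
  leading term y: subtract (65)·g_2 from 65y - 131 → -1
  leading term 1: no divisor's leading term divides it; move -1 to the remainder.
  normal form = -1.
The normal form is nonzero, so p ∉ I. Since p minus its normal form lies in I, I + (p) = I + (r) where r = -1; decide whether this ideal is the whole ring.
Here r = -1 is a nonzero constant, hence a unit: 1 ∈ I + (p), the Gröbner basis of I + (p) is {1}, and the enlarged system has no common solution — adjoining p is inconsistent.

Adjoining 4x^2y - 32z^2 + y - 128z - 131 makes the ideal the whole ring: the system is inconsistent.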